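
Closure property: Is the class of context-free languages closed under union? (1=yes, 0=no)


CFL closure properties:
  Closed under: union, concatenation, Kleene star
  NOT closed under: intersection, complement
Operation 'union' is in closed list -> Yes (closed)

1


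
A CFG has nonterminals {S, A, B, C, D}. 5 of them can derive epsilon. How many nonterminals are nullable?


Nonterminals: {S, A, B, C, D}
A nonterminal is nullable if it can derive epsilon
Counting nullable nonterminals: 5
Total nullable = 5

5


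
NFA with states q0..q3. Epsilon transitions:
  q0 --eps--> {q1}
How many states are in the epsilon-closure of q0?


Starting from q0
Initialize closure = {q0}
Follow epsilon from q0 -> add q1
Final closure: {q0, q1}
Size = 2

2


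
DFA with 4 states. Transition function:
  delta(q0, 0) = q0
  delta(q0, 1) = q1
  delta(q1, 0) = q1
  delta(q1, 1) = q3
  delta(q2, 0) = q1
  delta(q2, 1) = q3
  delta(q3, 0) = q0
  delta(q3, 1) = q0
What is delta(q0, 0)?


Looking up transition function:
delta(q0, 0) in the table
Row: q0, Column: 0
Result: q0

q0


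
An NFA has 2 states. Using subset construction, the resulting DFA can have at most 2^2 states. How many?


NFA has 2 states
Subset construction: each DFA state = subset of NFA states
Maximum subsets = 2^2
2^2 = 4

4


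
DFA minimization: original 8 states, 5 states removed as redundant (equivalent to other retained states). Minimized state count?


Original DFA: 8 states
Redundant states removed: 5
Minimized states = original - removed
= 8 - 5
= 3

3


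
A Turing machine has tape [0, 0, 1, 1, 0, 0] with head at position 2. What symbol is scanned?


Tape: [0, 0, 1, 1, 0, 0]
Positions: 0 1 2 3 4 5
Values:    0 0 1 1 0 0
Head at position 2
tape[2] = 1

1


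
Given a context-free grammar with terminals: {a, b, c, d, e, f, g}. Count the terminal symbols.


Terminal symbols: a, b, c, d, e, f, g
Counting each: a (#1), b (#2), c (#3), d (#4), e (#5), f (#6), g (#7)
Total = 7

7


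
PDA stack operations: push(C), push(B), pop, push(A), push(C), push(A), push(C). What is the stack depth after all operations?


Tracing stack operations:
  push(C) -> stack = [C], depth=1
  push(B) -> stack = [C,B], depth=2
  pop -> removed B, stack = [C], depth=1
  push(A) -> stack = [C,A], depth=2
  push(C) -> stack = [C,A,C], depth=3
  push(A) -> stack = [C,A,C,A], depth=4
  push(C) -> stack = [C,A,C,A,C], depth=5
Final depth = 5

5


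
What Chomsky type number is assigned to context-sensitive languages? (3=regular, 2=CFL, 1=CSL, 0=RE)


Chomsky hierarchy levels:
  Type 3: Regular (DFA/NFA/regex)
  Type 2: Context-free (PDA)
  Type 1: Context-sensitive
  Type 0: Recursively enumerable (TM)
'context-sensitive' corresponds to Type 1

1


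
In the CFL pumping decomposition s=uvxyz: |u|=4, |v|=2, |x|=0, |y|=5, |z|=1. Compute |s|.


|s| = |u| + |v| + |x| + |y| + |z|
= 4 + 2 + 0 + 5 + 1
= 6 + 0 + 6
= 6 + 6
= 12

12


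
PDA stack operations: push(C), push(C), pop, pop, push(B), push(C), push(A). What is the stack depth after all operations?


Tracing stack operations:
  push(C) -> stack = [C], depth=1
  push(C) -> stack = [C,C], depth=2
  pop -> removed C, stack = [C], depth=1
  pop -> removed C, stack = [], depth=0
  push(B) -> stack = [B], depth=1
  push(C) -> stack = [B,C], depth=2
  push(A) -> stack = [B,C,A], depth=3
Final depth = 3

3


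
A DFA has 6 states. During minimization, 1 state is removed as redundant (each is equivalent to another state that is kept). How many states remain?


Original DFA: 6 states
Redundant states removed: 1
Minimized states = original - removed
= 6 - 1
= 5

5


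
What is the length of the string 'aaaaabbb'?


String: 'aaaaabbb'
Counting characters:
  'a' appears 5 time(s)
  'b' appears 3 time(s)
Total length = 5 + 3 = 8

8


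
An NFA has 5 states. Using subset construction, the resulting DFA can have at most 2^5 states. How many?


NFA has 5 states
Subset construction: each DFA state = subset of NFA states
Maximum subsets = 2^5
2^5 = 32

32


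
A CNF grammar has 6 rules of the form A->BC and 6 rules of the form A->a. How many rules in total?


CNF allows two rule forms:
  A -> BC (binary): 6 rules
  A -> a (terminal): 6 rules
Total = 6 + 6 = 12

12


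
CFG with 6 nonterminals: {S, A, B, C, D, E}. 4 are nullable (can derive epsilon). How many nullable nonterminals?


Nonterminals: {S, A, B, C, D, E}
A nonterminal is nullable if it can derive epsilon
Counting nullable nonterminals: 4
Total nullable = 4

4


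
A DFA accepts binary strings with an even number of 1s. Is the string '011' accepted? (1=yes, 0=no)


DFA has 2 states: q_even (start, accept=yes) and q_odd
Processing string '011' character by character:
  Position 0: read '0', 1-count=0 -> q_even (no change)
  Position 1: read '1', 1-count=1 -> q_odd
  Position 2: read '1', 1-count=2 -> q_even
Final state: q_even, total 1s = 2 (even); the DFA requires an even count -> accept

1


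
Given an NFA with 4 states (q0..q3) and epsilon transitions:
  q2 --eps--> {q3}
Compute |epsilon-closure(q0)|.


Starting from q0
Initialize closure = {q0}
q0 has no outgoing epsilon transitions -> nothing to add
Final closure: {q0}
Size = 1

1


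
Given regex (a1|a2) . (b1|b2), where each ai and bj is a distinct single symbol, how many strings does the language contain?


First group: 2 alternatives
Second group: 2 alternatives
Concatenation: each choice from group 1 pairs with each from group 2
Total = 2 x 2 = 4

4


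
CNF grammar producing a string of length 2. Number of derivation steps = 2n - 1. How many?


Chomsky Normal Form derivation:
String length n = 2
Each step either:
  - Splits a nonterminal into two (n-1 such steps)
  - Converts a nonterminal to terminal (n such steps)
Total = (n-1) + n = 2n - 1
= 2(2) - 1
= 4 - 1
= 3

3


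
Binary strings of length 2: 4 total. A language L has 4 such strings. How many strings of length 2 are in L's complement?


Alphabet: {0,1}
String length: 2
Total strings of length 2 = 2^2 = 4
Strings in L = 4
Complement = total - |L|
= 4 - 4
= 0

0


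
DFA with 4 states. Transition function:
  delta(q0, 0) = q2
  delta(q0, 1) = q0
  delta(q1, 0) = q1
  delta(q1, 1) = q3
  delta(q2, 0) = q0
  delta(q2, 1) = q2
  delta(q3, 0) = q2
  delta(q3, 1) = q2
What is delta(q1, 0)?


Looking up transition function:
delta(q1, 0) in the table
Row: q1, Column: 0
Result: q1

q1


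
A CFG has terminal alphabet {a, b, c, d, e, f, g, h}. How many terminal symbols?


Terminal symbols: a, b, c, d, e, f, g, h
Counting each: a (#1), b (#2), c (#3), d (#4), e (#5), f (#6), g (#7), h (#8)
Total = 8

8


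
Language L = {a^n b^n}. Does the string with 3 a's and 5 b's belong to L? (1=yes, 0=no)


Language requires equal numbers of a's and b's
PDA pushes for each 'a', pops for each 'b'
Number of a's = 3
Number of b's = 5
3 != 5 -> Reject

0


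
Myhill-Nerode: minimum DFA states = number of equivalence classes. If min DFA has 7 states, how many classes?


Myhill-Nerode theorem:
Number of equivalence classes = number of states in minimal DFA
Minimal DFA states = 7
Therefore equivalence classes = 7

7


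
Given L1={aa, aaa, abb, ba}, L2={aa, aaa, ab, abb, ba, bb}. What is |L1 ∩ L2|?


L1 = {aa, aaa, abb, ba}
L2 = {aa, aaa, ab, abb, ba, bb}
Checking each string in L1 against L2:
  'aa': in L2? Yes
  'aaa': in L2? Yes
  'abb': in L2? Yes
  'ba': in L2? Yes
Intersection = {aa, aaa, abb, ba}
|L1 ∩ L2| = 4

4


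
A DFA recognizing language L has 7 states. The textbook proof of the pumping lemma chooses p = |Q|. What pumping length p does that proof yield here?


Pumping lemma for regular languages (standard proof):
Take p = |Q|, the number of DFA states.
Any string of length >= |Q| passes through |Q|+1 states while reading its first |Q| symbols,
so by pigeonhole some state repeats, giving the loop that can be pumped.
Here |Q| = 7
Therefore the proof uses p = 7

7


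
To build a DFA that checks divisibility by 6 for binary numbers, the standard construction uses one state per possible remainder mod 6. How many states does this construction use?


Divisibility by 6 is tracked via the remainder mod 6: 0, 1, ..., 5
The construction assigns one state to each remainder
Number of remainders = 6

6


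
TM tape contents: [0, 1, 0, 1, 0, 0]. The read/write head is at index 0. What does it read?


Tape: [0, 1, 0, 1, 0, 0]
Positions: 0 1 2 3 4 5
Values:    0 1 0 1 0 0
Head at position 0
tape[0] = 0

0


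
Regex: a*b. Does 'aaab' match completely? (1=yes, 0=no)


Pattern: a*b
String: 'aaab'
Pattern requires: zero or more 'a's followed by exactly one 'b'
Found 3 leading 'a's
Remaining: 'b'
Remaining is exactly 'b' -> match
Result: 1

1


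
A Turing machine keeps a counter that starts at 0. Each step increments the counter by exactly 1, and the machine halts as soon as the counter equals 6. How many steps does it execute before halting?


Counter starts at 0. Counting sequence:
  Step 1: counter = 1
  Step 2: counter = 2
  Step 3: counter = 3
  Step 4: counter = 4
  Step 5: counter = 5
  Step 6: counter = 6
Counter reached 6 -> halt
Total steps = 6

6


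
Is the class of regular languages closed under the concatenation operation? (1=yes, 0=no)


Regular languages are closed under:
- Union (DFA product construction)
- Intersection (DFA product construction)
- Complement (swap accept/reject states)
- Concatenation (NFA construction)
- Kleene star (NFA construction)
concatenation is in this list
Therefore: closed

1


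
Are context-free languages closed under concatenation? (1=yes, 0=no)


CFL closure properties:
  Closed under: union, concatenation, Kleene star
  NOT closed under: intersection, complement
Operation 'concatenation' is in closed list -> Yes (closed)

1


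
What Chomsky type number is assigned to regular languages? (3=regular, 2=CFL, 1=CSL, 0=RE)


Chomsky hierarchy levels:
  Type 3: Regular (DFA/NFA/regex)
  Type 2: Context-free (PDA)
  Type 1: Context-sensitive
  Type 0: Recursively enumerable (TM)
'regular' corresponds to Type 3

3


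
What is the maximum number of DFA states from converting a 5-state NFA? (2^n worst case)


NFA has 5 states
Subset construction: each DFA state = subset of NFA states
Maximum subsets = 2^5
2^5 = 32

32


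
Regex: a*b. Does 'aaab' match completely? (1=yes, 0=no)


Pattern: a*b
String: 'aaab'
Pattern requires: zero or more 'a's followed by exactly one 'b'
Found 3 leading 'a's
Remaining: 'b'
Remaining is exactly 'b' -> match
Result: 1

1


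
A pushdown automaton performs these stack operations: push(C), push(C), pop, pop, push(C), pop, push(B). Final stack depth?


Tracing stack operations:
  push(C) -> stack = [C], depth=1
  push(C) -> stack = [C,C], depth=2
  pop -> removed C, stack = [C], depth=1
  pop -> removed C, stack = [], depth=0
  push(C) -> stack = [C], depth=1
  pop -> removed C, stack = [], depth=0
  push(B) -> stack = [B], depth=1
Final depth = 1

1


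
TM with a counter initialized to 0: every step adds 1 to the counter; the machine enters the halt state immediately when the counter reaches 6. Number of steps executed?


Counter starts at 0. Counting sequence:
  Step 1: counter = 1
  Step 2: counter = 2
  Step 3: counter = 3
  Step 4: counter = 4
  Step 5: counter = 5
  Step 6: counter = 6
Counter reached 6 -> halt
Total steps = 6

6


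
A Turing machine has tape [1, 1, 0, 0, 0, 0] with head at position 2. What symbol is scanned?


Tape: [1, 1, 0, 0, 0, 0]
Positions: 0 1 2 3 4 5
Values:    1 1 0 0 0 0
Head at position 2
tape[2] = 0

0


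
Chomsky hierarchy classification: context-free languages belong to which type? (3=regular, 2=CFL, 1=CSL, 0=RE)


Chomsky hierarchy levels:
  Type 3: Regular (DFA/NFA/regex)
  Type 2: Context-free (PDA)
  Type 1: Context-sensitive
  Type 0: Recursively enumerable (TM)
'context-free' corresponds to Type 2

2


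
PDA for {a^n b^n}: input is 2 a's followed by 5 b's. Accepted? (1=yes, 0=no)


Language requires equal numbers of a's and b's
PDA pushes for each 'a', pops for each 'b'
Number of a's = 2
Number of b's = 5
2 != 5 -> Reject

0


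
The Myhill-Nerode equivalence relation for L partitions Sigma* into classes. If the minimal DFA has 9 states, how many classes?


Myhill-Nerode theorem:
Number of equivalence classes = number of states in minimal DFA
Minimal DFA states = 9
Therefore equivalence classes = 9

9


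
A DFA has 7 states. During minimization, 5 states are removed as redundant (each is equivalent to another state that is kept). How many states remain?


Original DFA: 7 states
Redundant states removed: 5
Minimized states = original - removed
= 7 - 5
= 2

2


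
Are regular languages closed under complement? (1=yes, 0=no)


Regular languages are closed under all standard operations:
- Union: Yes (product construction)
- Intersection: Yes (product construction)
- Complement: Yes (swap accept/reject)
- Concatenation: Yes (NFA construction)
Operation: complement -> Closed

1


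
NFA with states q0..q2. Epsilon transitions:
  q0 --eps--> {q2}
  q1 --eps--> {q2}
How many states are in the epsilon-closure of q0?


Starting from q0
Initialize closure = {q0}
Follow epsilon from q0 -> add q2
Final closure: {q0, q2}
Size = 2

2


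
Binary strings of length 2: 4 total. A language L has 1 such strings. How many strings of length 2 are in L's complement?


Alphabet: {0,1}
String length: 2
Total strings of length 2 = 2^2 = 4
Strings in L = 1
Complement = total - |L|
= 4 - 1
= 3

3


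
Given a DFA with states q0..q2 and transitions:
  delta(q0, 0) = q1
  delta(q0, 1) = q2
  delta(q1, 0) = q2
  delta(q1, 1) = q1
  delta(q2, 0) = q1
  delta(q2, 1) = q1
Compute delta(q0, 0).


Looking up transition function:
delta(q0, 0) in the table
Row: q0, Column: 0
Result: q1

q1


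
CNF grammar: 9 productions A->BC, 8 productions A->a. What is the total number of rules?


CNF allows two rule forms:
  A -> BC (binary): 9 rules
  A -> a (terminal): 8 rules
Total = 9 + 8 = 17

17


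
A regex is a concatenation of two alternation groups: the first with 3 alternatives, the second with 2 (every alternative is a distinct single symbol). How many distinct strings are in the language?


First group: 3 alternatives
Second group: 2 alternatives
Concatenation: each choice from group 1 pairs with each from group 2
Total = 3 x 2 = 6

6


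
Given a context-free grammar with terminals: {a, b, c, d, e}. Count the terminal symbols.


Terminal symbols: a, b, c, d, e
Counting each: a (#1), b (#2), c (#3), d (#4), e (#5)
Total = 5

5


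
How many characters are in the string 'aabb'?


String: 'aabb'
Counting characters:
  'a' appears 2 time(s)
  'b' appears 2 time(s)
Total length = 2 + 2 = 4

4


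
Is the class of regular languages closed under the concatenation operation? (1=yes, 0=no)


Regular languages are closed under:
- Union (DFA product construction)
- Intersection (DFA product construction)
- Complement (swap accept/reject states)
- Concatenation (NFA construction)
- Kleene star (NFA construction)
concatenation is in this list
Therefore: closed

1


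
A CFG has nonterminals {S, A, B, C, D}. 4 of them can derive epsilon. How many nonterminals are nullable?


Nonterminals: {S, A, B, C, D}
A nonterminal is nullable if it can derive epsilon
Counting nullable nonterminals: 4
Total nullable = 4

4


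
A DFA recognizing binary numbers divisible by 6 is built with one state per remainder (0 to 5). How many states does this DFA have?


Divisibility by 6 is tracked via the remainder mod 6: 0, 1, ..., 5
The construction assigns one state to each remainder
Number of remainders = 6

6


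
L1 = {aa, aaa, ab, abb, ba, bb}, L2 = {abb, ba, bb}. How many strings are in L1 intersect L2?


L1 = {aa, aaa, ab, abb, ba, bb}
L2 = {abb, ba, bb}
Checking each string in L1 against L2:
  'aa': in L2? No
  'aaa': in L2? No
  'ab': in L2? No
  'abb': in L2? Yes
  'ba': in L2? Yes
  'bb': in L2? Yes
Intersection = {abb, ba, bb}
|L1 ∩ L2| = 3

3


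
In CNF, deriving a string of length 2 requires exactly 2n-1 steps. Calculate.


Chomsky Normal Form derivation:
String length n = 2
Each step either:
  - Splits a nonterminal into two (n-1 such steps)
  - Converts a nonterminal to terminal (n such steps)
Total = (n-1) + n = 2n - 1
= 2(2) - 1
= 4 - 1
= 3

3


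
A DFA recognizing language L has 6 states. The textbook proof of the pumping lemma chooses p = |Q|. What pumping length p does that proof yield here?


Pumping lemma for regular languages (standard proof):
Take p = |Q|, the number of DFA states.
Any string of length >= |Q| passes through |Q|+1 states while reading its first |Q| symbols,
so by pigeonhole some state repeats, giving the loop that can be pumped.
Here |Q| = 6
Therefore the proof uses p = 6

6


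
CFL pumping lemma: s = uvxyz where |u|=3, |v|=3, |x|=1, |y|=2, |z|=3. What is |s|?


|s| = |u| + |v| + |x| + |y| + |z|
= 3 + 3 + 1 + 2 + 3
= 6 + 1 + 5
= 7 + 5
= 12

12


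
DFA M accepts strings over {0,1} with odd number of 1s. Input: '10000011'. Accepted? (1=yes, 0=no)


DFA has 2 states: q_even (start, accept=no) and q_odd
Processing string '10000011' character by character:
  Position 0: read '1', 1-count=1 -> q_odd
  Position 1: read '0', 1-count=1 -> q_odd (no change)
  Position 2: read '0', 1-count=1 -> q_odd (no change)
  Position 3: read '0', 1-count=1 -> q_odd (no change)
  Position 4: read '0', 1-count=1 -> q_odd (no change)
  Position 5: read '0', 1-count=1 -> q_odd (no change)
  Position 6: read '1', 1-count=2 -> q_even
  Position 7: read '1', 1-count=3 -> q_odd
Final state: q_odd, total 1s = 3 (odd); the DFA requires an odd count -> accept

1


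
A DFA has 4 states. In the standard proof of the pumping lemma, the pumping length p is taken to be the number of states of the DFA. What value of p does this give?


Pumping lemma for regular languages (standard proof):
Take p = |Q|, the number of DFA states.
Any string of length >= |Q| passes through |Q|+1 states while reading its first |Q| symbols,
so by pigeonhole some state repeats, giving the loop that can be pumped.
Here |Q| = 4
Therefore the proof uses p = 4

4


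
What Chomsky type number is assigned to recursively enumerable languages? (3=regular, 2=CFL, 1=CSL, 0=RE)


Chomsky hierarchy levels:
  Type 3: Regular (DFA/NFA/regex)
  Type 2: Context-free (PDA)
  Type 1: Context-sensitive
  Type 0: Recursively enumerable (TM)
'recursively enumerable' corresponds to Type 0

0


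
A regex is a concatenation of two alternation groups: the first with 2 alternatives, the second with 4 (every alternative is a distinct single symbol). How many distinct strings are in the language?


First group: 2 alternatives
Second group: 4 alternatives
Concatenation: each choice from group 1 pairs with each from group 2
Total = 2 x 4 = 8

8


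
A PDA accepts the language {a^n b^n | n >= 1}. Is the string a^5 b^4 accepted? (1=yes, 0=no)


Language requires equal numbers of a's and b's
PDA pushes for each 'a', pops for each 'b'
Number of a's = 5
Number of b's = 4
5 != 4 -> Reject

0


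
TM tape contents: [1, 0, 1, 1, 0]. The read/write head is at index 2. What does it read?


Tape: [1, 0, 1, 1, 0]
Positions: 0 1 2 3 4
Values:    1 0 1 1 0
Head at position 2
tape[2] = 1

1


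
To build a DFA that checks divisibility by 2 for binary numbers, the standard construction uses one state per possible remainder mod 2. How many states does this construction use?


Divisibility by 2 is tracked via the remainder mod 2: 0, 1, ..., 1
The construction assigns one state to each remainder
Number of remainders = 2

2


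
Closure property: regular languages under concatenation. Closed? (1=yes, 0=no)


Regular languages are closed under:
- Union (DFA product construction)
- Intersection (DFA product construction)
- Complement (swap accept/reject states)
- Concatenation (NFA construction)
- Kleene star (NFA construction)
concatenation is in this list
Therefore: closed

1


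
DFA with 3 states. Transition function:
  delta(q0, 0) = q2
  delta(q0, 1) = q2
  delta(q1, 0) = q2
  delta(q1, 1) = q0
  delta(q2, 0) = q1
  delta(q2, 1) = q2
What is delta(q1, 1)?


Looking up transition function:
delta(q1, 1) in the table
Row: q1, Column: 1
Result: q0

q0


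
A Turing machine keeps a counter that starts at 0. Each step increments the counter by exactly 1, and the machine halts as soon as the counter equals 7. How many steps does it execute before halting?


Counter starts at 0. Counting sequence:
  Step 1: counter = 1
  Step 2: counter = 2
  Step 3: counter = 3
  Step 4: counter = 4
  Step 5: counter = 5
  Step 6: counter = 6
  Step 7: counter = 7
Counter reached 7 -> halt
Total steps = 7

7


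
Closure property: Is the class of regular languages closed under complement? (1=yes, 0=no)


Regular languages are closed under all standard operations:
- Union: Yes (product construction)
- Intersection: Yes (product construction)
- Complement: Yes (swap accept/reject)
- Concatenation: Yes (NFA construction)
Operation: complement -> Closed

1


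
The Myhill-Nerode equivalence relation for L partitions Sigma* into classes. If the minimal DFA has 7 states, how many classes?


Myhill-Nerode theorem:
Number of equivalence classes = number of states in minimal DFA
Minimal DFA states = 7
Therefore equivalence classes = 7

7


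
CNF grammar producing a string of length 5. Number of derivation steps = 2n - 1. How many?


Chomsky Normal Form derivation:
String length n = 5
Each step either:
  - Splits a nonterminal into two (n-1 such steps)
  - Converts a nonterminal to terminal (n such steps)
Total = (n-1) + n = 2n - 1
= 2(5) - 1
= 10 - 1
= 9

9


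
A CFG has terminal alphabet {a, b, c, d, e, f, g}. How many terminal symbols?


Terminal symbols: a, b, c, d, e, f, g
Counting each: a (#1), b (#2), c (#3), d (#4), e (#5), f (#6), g (#7)
Total = 7

7


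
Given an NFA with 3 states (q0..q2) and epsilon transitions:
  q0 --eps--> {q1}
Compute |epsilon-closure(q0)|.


Starting from q0
Initialize closure = {q0}
Follow epsilon from q0 -> add q1
Final closure: {q0, q1}
Size = 2

2


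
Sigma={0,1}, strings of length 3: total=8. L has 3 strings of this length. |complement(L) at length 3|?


Alphabet: {0,1}
String length: 3
Total strings of length 3 = 2^3 = 8
Strings in L = 3
Complement = total - |L|
= 8 - 3
= 5

5


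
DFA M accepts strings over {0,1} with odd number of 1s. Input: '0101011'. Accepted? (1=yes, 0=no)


DFA has 2 states: q_even (start, accept=no) and q_odd
Processing string '0101011' character by character:
  Position 0: read '0', 1-count=0 -> q_even (no change)
  Position 1: read '1', 1-count=1 -> q_odd
  Position 2: read '0', 1-count=1 -> q_odd (no change)
  Position 3: read '1', 1-count=2 -> q_even
  Position 4: read '0', 1-count=2 -> q_even (no change)
  Position 5: read '1', 1-count=3 -> q_odd
  Position 6: read '1', 1-count=4 -> q_even
Final state: q_even, total 1s = 4 (even); the DFA requires an odd count -> reject

0


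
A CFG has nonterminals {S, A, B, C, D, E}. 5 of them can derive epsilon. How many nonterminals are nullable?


Nonterminals: {S, A, B, C, D, E}
A nonterminal is nullable if it can derive epsilon
Counting nullable nonterminals: 5
Total nullable = 5

5


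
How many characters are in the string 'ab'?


String: 'ab'
Counting characters:
  'a' appears 1 time(s)
  'b' appears 1 time(s)
Total length = 1 + 1 = 2

2


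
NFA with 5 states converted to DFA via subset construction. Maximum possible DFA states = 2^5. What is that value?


NFA has 5 states
Subset construction: each DFA state = subset of NFA states
Maximum subsets = 2^5
2^5 = 32

32


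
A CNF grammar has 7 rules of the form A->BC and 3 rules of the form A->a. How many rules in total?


CNF allows two rule forms:
  A -> BC (binary): 7 rules
  A -> a (terminal): 3 rules
Total = 7 + 3 = 10

10


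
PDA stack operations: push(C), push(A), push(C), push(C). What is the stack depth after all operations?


Tracing stack operations:
  push(C) -> stack = [C], depth=1
  push(A) -> stack = [C,A], depth=2
  push(C) -> stack = [C,A,C], depth=3
  push(C) -> stack = [C,A,C,C], depth=4
Final depth = 4

4


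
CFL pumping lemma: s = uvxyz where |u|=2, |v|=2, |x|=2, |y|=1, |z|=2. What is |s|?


|s| = |u| + |v| + |x| + |y| + |z|
= 2 + 2 + 2 + 1 + 2
= 4 + 2 + 3
= 6 + 3
= 9

9


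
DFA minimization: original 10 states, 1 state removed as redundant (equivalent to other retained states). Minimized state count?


Original DFA: 10 states
Redundant states removed: 1
Minimized states = original - removed
= 10 - 1
= 9

9


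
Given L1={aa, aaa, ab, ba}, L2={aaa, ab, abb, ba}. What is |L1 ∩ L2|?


L1 = {aa, aaa, ab, ba}
L2 = {aaa, ab, abb, ba}
Checking each string in L1 against L2:
  'aa': in L2? No
  'aaa': in L2? Yes
  'ab': in L2? Yes
  'ba': in L2? Yes
Intersection = {aaa, ab, ba}
|L1 ∩ L2| = 3

3


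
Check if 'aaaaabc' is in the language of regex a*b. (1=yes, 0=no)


Pattern: a*b
String: 'aaaaabc'
Pattern requires: zero or more 'a's followed by exactly one 'b'
Found 5 leading 'a's
Remaining: 'bc'
Remaining is not 'b' -> no match
Result: 0

0


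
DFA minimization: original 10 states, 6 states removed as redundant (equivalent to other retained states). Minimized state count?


Original DFA: 10 states
Redundant states removed: 6
Minimized states = original - removed
= 10 - 6
= 4

4


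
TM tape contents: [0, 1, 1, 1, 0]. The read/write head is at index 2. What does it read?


Tape: [0, 1, 1, 1, 0]
Positions: 0 1 2 3 4
Values:    0 1 1 1 0
Head at position 2
tape[2] = 1

1


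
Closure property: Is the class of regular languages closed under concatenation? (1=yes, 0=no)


Regular languages are closed under all standard operations:
- Union: Yes (product construction)
- Intersection: Yes (product construction)
- Complement: Yes (swap accept/reject)
- Concatenation: Yes (NFA construction)
Operation: concatenation -> Closed

1


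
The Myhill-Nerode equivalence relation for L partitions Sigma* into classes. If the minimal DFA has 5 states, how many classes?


Myhill-Nerode theorem:
Number of equivalence classes = number of states in minimal DFA
Minimal DFA states = 5
Therefore equivalence classes = 5

5


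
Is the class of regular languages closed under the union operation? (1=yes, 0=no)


Regular languages are closed under:
- Union (DFA product construction)
- Intersection (DFA product construction)
- Complement (swap accept/reject states)
- Concatenation (NFA construction)
- Kleene star (NFA construction)
union is in this list
Therefore: closed

1


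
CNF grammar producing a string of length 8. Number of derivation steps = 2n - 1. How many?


Chomsky Normal Form derivation:
String length n = 8
Each step either:
  - Splits a nonterminal into two (n-1 such steps)
  - Converts a nonterminal to terminal (n such steps)
Total = (n-1) + n = 2n - 1
= 2(8) - 1
= 16 - 1
= 15

15


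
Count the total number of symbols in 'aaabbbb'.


String: 'aaabbbb'
Counting characters:
  'a' appears 3 time(s)
  'b' appears 4 time(s)
Total length = 3 + 4 = 7

7


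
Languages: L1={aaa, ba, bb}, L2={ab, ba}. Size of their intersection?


L1 = {aaa, ba, bb}
L2 = {ab, ba}
Checking each string in L1 against L2:
  'aaa': in L2? No
  'ba': in L2? Yes
  'bb': in L2? No
Intersection = {ba}
|L1 ∩ L2| = 1

1


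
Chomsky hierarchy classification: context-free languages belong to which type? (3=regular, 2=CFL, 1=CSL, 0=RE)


Chomsky hierarchy levels:
  Type 3: Regular (DFA/NFA/regex)
  Type 2: Context-free (PDA)
  Type 1: Context-sensitive
  Type 0: Recursively enumerable (TM)
'context-free' corresponds to Type 2

2


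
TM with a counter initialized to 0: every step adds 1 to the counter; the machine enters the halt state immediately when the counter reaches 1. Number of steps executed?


Counter starts at 0. Counting sequence:
  Step 1: counter = 1
Counter reached 1 -> halt
Total steps = 1

1


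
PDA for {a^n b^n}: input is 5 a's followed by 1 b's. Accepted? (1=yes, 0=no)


Language requires equal numbers of a's and b's
PDA pushes for each 'a', pops for each 'b'
Number of a's = 5
Number of b's = 1
5 != 1 -> Reject

0


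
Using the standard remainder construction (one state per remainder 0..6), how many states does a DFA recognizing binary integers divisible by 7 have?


Divisibility by 7 is tracked via the remainder mod 7: 0, 1, ..., 6
The construction assigns one state to each remainder
Number of remainders = 7

7


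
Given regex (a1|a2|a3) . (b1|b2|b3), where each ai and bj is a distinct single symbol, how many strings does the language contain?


First group: 3 alternatives
Second group: 3 alternatives
Concatenation: each choice from group 1 pairs with each from group 2
Total = 3 x 3 = 9

9


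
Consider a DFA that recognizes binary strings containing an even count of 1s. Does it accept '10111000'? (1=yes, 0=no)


DFA has 2 states: q_even (start, accept=yes) and q_odd
Processing string '10111000' character by character:
  Position 0: read '1', 1-count=1 -> q_odd
  Position 1: read '0', 1-count=1 -> q_odd (no change)
  Position 2: read '1', 1-count=2 -> q_even
  Position 3: read '1', 1-count=3 -> q_odd
  Position 4: read '1', 1-count=4 -> q_even
  Position 5: read '0', 1-count=4 -> q_even (no change)
  Position 6: read '0', 1-count=4 -> q_even (no change)
  Position 7: read '0', 1-count=4 -> q_even (no change)
Final state: q_even, total 1s = 4 (even); the DFA requires an even count -> accept

1


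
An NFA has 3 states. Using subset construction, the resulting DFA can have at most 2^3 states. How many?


NFA has 3 states
Subset construction: each DFA state = subset of NFA states
Maximum subsets = 2^3
2^3 = 8

8


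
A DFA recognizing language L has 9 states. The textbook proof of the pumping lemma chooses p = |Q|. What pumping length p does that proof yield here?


Pumping lemma for regular languages (standard proof):
Take p = |Q|, the number of DFA states.
Any string of length >= |Q| passes through |Q|+1 states while reading its first |Q| symbols,
so by pigeonhole some state repeats, giving the loop that can be pumped.
Here |Q| = 9
Therefore the proof uses p = 9

9


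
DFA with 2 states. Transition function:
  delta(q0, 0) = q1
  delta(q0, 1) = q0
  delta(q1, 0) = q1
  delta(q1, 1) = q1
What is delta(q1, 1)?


Looking up transition function:
delta(q1, 1) in the table
Row: q1, Column: 1
Result: q1

q1


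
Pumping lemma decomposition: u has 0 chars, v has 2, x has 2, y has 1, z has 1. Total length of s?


|s| = |u| + |v| + |x| + |y| + |z|
= 0 + 2 + 2 + 1 + 1
= 2 + 2 + 2
= 4 + 2
= 6

6


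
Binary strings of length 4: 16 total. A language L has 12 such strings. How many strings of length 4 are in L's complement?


Alphabet: {0,1}
String length: 4
Total strings of length 4 = 2^4 = 16
Strings in L = 12
Complement = total - |L|
= 16 - 12
= 4

4


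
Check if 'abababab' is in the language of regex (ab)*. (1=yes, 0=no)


Pattern: (ab)*
String: 'abababab'
Pattern requires: zero or more repetitions of 'ab'
Pairs: ['ab', 'ab', 'ab', 'ab']
All pairs are 'ab'? Yes
Result: 1

1


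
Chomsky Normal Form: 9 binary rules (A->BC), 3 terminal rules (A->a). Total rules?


CNF allows two rule forms:
  A -> BC (binary): 9 rules
  A -> a (terminal): 3 rules
Total = 9 + 3 = 12

12


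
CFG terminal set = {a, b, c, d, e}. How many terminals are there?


Terminal symbols: a, b, c, d, e
Counting each: a (#1), b (#2), c (#3), d (#4), e (#5)
Total = 5

5


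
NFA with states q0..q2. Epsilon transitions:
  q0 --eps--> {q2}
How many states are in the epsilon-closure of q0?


Starting from q0
Initialize closure = {q0}
Follow epsilon from q0 -> add q2
Final closure: {q0, q2}
Size = 2

2


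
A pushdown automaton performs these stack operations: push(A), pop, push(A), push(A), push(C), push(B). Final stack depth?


Tracing stack operations:
  push(A) -> stack = [A], depth=1
  pop -> removed A, stack = [], depth=0
  push(A) -> stack = [A], depth=1
  push(A) -> stack = [A,A], depth=2
  push(C) -> stack = [A,A,C], depth=3
  push(B) -> stack = [A,A,C,B], depth=4
Final depth = 4

4


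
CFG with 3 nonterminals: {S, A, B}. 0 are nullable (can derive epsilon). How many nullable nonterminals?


Nonterminals: {S, A, B}
A nonterminal is nullable if it can derive epsilon
Counting nullable nonterminals: 0
Total nullable = 0

0


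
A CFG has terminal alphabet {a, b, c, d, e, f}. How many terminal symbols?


Terminal symbols: a, b, c, d, e, f
Counting each: a (#1), b (#2), c (#3), d (#4), e (#5), f (#6)
Total = 6

6


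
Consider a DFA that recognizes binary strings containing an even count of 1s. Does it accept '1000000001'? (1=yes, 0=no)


DFA has 2 states: q_even (start, accept=yes) and q_odd
Processing string '1000000001' character by character:
  Position 0: read '1', 1-count=1 -> q_odd
  Position 1: read '0', 1-count=1 -> q_odd (no change)
  Position 2: read '0', 1-count=1 -> q_odd (no change)
  Position 3: read '0', 1-count=1 -> q_odd (no change)
  Position 4: read '0', 1-count=1 -> q_odd (no change)
  Position 5: read '0', 1-count=1 -> q_odd (no change)
  Position 6: read '0', 1-count=1 -> q_odd (no change)
  Position 7: read '0', 1-count=1 -> q_odd (no change)
  Position 8: read '0', 1-count=1 -> q_odd (no change)
  Position 9: read '1', 1-count=2 -> q_even
Final state: q_even, total 1s = 2 (even); the DFA requires an even count -> accept

1


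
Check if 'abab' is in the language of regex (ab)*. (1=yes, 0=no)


Pattern: (ab)*
String: 'abab'
Pattern requires: zero or more repetitions of 'ab'
Pairs: ['ab', 'ab']
All pairs are 'ab'? Yes
Result: 1

1


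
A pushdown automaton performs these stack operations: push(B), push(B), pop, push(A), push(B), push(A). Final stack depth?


Tracing stack operations:
  push(B) -> stack = [B], depth=1
  push(B) -> stack = [B,B], depth=2
  pop -> removed B, stack = [B], depth=1
  push(A) -> stack = [B,A], depth=2
  push(B) -> stack = [B,A,B], depth=3
  push(A) -> stack = [B,A,B,A], depth=4
Final depth = 4

4


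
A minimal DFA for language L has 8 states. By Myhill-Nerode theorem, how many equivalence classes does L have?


Myhill-Nerode theorem:
Number of equivalence classes = number of states in minimal DFA
Minimal DFA states = 8
Therefore equivalence classes = 8

8


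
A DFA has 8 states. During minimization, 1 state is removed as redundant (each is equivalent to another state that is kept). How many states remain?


Original DFA: 8 states
Redundant states removed: 1
Minimized states = original - removed
= 8 - 1
= 7

7


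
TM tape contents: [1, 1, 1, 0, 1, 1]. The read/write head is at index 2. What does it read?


Tape: [1, 1, 1, 0, 1, 1]
Positions: 0 1 2 3 4 5
Values:    1 1 1 0 1 1
Head at position 2
tape[2] = 1

1


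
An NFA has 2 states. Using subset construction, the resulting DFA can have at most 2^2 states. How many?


NFA has 2 states
Subset construction: each DFA state = subset of NFA states
Maximum subsets = 2^2
2^2 = 4

4


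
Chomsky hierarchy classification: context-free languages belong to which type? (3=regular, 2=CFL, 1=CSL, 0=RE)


Chomsky hierarchy levels:
  Type 3: Regular (DFA/NFA/regex)
  Type 2: Context-free (PDA)
  Type 1: Context-sensitive
  Type 0: Recursively enumerable (TM)
'context-free' corresponds to Type 2

2


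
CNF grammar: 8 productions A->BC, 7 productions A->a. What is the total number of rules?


CNF allows two rule forms:
  A -> BC (binary): 8 rules
  A -> a (terminal): 7 rules
Total = 8 + 7 = 15

15


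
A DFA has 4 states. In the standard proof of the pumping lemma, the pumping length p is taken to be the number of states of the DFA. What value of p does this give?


Pumping lemma for regular languages (standard proof):
Take p = |Q|, the number of DFA states.
Any string of length >= |Q| passes through |Q|+1 states while reading its first |Q| symbols,
so by pigeonhole some state repeats, giving the loop that can be pumped.
Here |Q| = 4
Therefore the proof uses p = 4

4


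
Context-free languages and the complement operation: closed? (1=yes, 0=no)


CFL closure properties:
  Closed under: union, concatenation, Kleene star
  NOT closed under: intersection, complement
Operation 'complement' is in not-closed list -> No (not closed)

0


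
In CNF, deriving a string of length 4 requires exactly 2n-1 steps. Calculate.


Chomsky Normal Form derivation:
String length n = 4
Each step either:
  - Splits a nonterminal into two (n-1 such steps)
  - Converts a nonterminal to terminal (n such steps)
Total = (n-1) + n = 2n - 1
= 2(4) - 1
= 8 - 1
= 7

7


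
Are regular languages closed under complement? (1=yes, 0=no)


Regular languages are closed under:
- Union (DFA product construction)
- Intersection (DFA product construction)
- Complement (swap accept/reject states)
- Concatenation (NFA construction)
- Kleene star (NFA construction)
complement is in this list
Therefore: closed

1


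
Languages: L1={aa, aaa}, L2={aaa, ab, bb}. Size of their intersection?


L1 = {aa, aaa}
L2 = {aaa, ab, bb}
Checking each string in L1 against L2:
  'aa': in L2? No
  'aaa': in L2? Yes
Intersection = {aaa}
|L1 ∩ L2| = 1

1


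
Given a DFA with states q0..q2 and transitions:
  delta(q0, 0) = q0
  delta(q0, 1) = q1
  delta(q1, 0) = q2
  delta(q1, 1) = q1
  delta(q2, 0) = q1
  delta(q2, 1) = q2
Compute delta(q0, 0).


Looking up transition function:
delta(q0, 0) in the table
Row: q0, Column: 0
Result: q0

q0


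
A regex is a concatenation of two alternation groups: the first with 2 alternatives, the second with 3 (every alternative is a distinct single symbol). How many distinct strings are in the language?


First group: 2 alternatives
Second group: 3 alternatives
Concatenation: each choice from group 1 pairs with each from group 2
Total = 2 x 3 = 6

6


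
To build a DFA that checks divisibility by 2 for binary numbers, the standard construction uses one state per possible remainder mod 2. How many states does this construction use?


Divisibility by 2 is tracked via the remainder mod 2: 0, 1, ..., 1
The construction assigns one state to each remainder
Number of remainders = 2

2


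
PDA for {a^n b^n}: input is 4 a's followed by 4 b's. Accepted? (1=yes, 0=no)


Language requires equal numbers of a's and b's
PDA pushes for each 'a', pops for each 'b'
Number of a's = 4
Number of b's = 4
4 == 4 -> Accept

1


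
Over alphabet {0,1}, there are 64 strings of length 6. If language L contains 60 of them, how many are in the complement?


Alphabet: {0,1}
String length: 6
Total strings of length 6 = 2^6 = 64
Strings in L = 60
Complement = total - |L|
= 64 - 60
= 4

4


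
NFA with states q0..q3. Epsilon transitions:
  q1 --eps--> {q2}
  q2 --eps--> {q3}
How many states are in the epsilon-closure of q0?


Starting from q0
Initialize closure = {q0}
q0 has no outgoing epsilon transitions -> nothing to add
Final closure: {q0}
Size = 1

1


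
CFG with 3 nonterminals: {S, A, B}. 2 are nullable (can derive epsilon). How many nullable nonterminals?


Nonterminals: {S, A, B}
A nonterminal is nullable if it can derive epsilon
Counting nullable nonterminals: 2
Total nullable = 2

2


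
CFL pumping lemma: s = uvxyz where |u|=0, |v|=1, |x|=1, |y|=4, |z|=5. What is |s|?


|s| = |u| + |v| + |x| + |y| + |z|
= 0 + 1 + 1 + 4 + 5
= 1 + 1 + 9
= 2 + 9
= 11

11


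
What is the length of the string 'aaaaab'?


String: 'aaaaab'
Counting characters:
  'a' appears 5 time(s)
  'b' appears 1 time(s)
Total length = 5 + 1 = 6

6


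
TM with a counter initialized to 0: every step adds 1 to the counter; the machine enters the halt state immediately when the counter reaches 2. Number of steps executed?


Counter starts at 0. Counting sequence:
  Step 1: counter = 1
  Step 2: counter = 2
Counter reached 2 -> halt
Total steps = 2

2
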